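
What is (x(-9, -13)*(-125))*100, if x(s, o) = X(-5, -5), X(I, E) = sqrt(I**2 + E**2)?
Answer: -62500*sqrt(2) ≈ -88388.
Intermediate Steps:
X(I, E) = sqrt(E**2 + I**2)
x(s, o) = 5*sqrt(2) (x(s, o) = sqrt((-5)**2 + (-5)**2) = sqrt(25 + 25) = sqrt(50) = 5*sqrt(2))
(x(-9, -13)*(-125))*100 = ((5*sqrt(2))*(-125))*100 = -625*sqrt(2)*100 = -62500*sqrt(2)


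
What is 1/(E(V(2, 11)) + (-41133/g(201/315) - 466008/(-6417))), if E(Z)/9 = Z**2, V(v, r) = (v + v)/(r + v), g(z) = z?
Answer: -24219897/1559487470215 ≈ -1.5531e-5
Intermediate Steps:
V(v, r) = 2*v/(r + v) (V(v, r) = (2*v)/(r + v) = 2*v/(r + v))
E(Z) = 9*Z**2
1/(E(V(2, 11)) + (-41133/g(201/315) - 466008/(-6417))) = 1/(9*(2*2/(11 + 2))**2 + (-41133/(201/315) - 466008/(-6417))) = 1/(9*(2*2/13)**2 + (-41133/(201*(1/315)) - 466008*(-1/6417))) = 1/(9*(2*2*(1/13))**2 + (-41133/67/105 + 155336/2139)) = 1/(9*(4/13)**2 + (-41133*105/67 + 155336/2139)) = 1/(9*(16/169) + (-4318965/67 + 155336/2139)) = 1/(144/169 - 9227858623/143313) = 1/(-1559487470215/24219897) = -24219897/1559487470215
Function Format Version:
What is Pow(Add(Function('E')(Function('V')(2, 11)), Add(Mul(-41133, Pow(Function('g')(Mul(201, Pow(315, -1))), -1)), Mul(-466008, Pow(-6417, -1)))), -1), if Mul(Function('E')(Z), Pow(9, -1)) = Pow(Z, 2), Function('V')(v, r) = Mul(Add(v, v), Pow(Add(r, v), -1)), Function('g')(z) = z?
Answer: Rational(-24219897, 1559487470215) ≈ -1.5531e-5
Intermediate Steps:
Function('V')(v, r) = Mul(2, v, Pow(Add(r, v), -1)) (Function('V')(v, r) = Mul(Mul(2, v), Pow(Add(r, v), -1)) = Mul(2, v, Pow(Add(r, v), -1)))
Function('E')(Z) = Mul(9, Pow(Z, 2))
Pow(Add(Function('E')(Function('V')(2, 11)), Add(Mul(-41133, Pow(Function('g')(Mul(201, Pow(315, -1))), -1)), Mul(-466008, Pow(-6417, -1)))), -1) = Pow(Add(Mul(9, Pow(Mul(2, 2, Pow(Add(11, 2), -1)), 2)), Add(Mul(-41133, Pow(Mul(201, Pow(315, -1)), -1)), Mul(-466008, Pow(-6417, -1)))), -1) = Pow(Add(Mul(9, Pow(Mul(2, 2, Pow(13, -1)), 2)), Add(Mul(-41133, Pow(Mul(201, Rational(1, 315)), -1)), Mul(-466008, Rational(-1, 6417)))), -1) = Pow(Add(Mul(9, Pow(Mul(2, 2, Rational(1, 13)), 2)), Add(Mul(-41133, Pow(Rational(67, 105), -1)), Rational(155336, 2139))), -1) = Pow(Add(Mul(9, Pow(Rational(4, 13), 2)), Add(Mul(-41133, Rational(105, 67)), Rational(155336, 2139))), -1) = Pow(Add(Mul(9, Rational(16, 169)), Add(Rational(-4318965, 67), Rational(155336, 2139))), -1) = Pow(Add(Rational(144, 169), Rational(-9227858623, 143313)), -1) = Pow(Rational(-1559487470215, 24219897), -1) = Rational(-24219897, 1559487470215)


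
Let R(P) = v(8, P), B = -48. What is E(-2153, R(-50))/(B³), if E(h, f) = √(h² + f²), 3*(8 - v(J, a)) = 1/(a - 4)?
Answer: -√121653356005/17915904 ≈ -0.019468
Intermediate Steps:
v(J, a) = 8 - 1/(3*(-4 + a)) (v(J, a) = 8 - 1/(3*(a - 4)) = 8 - 1/(3*(-4 + a)))
R(P) = (-97 + 24*P)/(3*(-4 + P))
E(h, f) = √(f² + h²)
E(-2153, R(-50))/(B³) = √(((-97 + 24*(-50))/(3*(-4 - 50)))² + (-2153)²)/((-48)³) = √(((⅓)*(-97 - 1200)/(-54))² + 4635409)/(-110592) = √(((⅓)*(-1/54)*(-1297))² + 4635409)*(-1/110592) = √((1297/162)² + 4635409)*(-1/110592) = √(1682209/26244 + 4635409)*(-1/110592) = √(121653356005/26244)*(-1/110592) = (√121653356005/162)*(-1/110592) = -√121653356005/17915904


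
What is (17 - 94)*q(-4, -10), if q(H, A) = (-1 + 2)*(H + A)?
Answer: 1078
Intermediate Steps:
q(H, A) = A + H (q(H, A) = 1*(A + H) = A + H)
(17 - 94)*q(-4, -10) = (17 - 94)*(-10 - 4) = -77*(-14) = 1078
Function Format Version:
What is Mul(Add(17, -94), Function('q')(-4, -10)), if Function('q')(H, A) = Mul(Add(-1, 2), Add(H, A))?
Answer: 1078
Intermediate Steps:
Function('q')(H, A) = Add(A, H) (Function('q')(H, A) = Mul(1, Add(A, H)) = Add(A, H))
Mul(Add(17, -94), Function('q')(-4, -10)) = Mul(Add(17, -94), Add(-10, -4)) = Mul(-77, -14) = 1078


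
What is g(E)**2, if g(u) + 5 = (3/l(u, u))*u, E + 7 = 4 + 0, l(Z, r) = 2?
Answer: 361/4 ≈ 90.250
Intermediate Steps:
E = -3 (E = -7 + (4 + 0) = -7 + 4 = -3)
g(u) = -5 + 3*u/2 (g(u) = -5 + (3/2)*u = -5 + (3*(1/2))*u = -5 + 3*u/2)
g(E)**2 = (-5 + (3/2)*(-3))**2 = (-5 - 9/2)**2 = (-19/2)**2 = 361/4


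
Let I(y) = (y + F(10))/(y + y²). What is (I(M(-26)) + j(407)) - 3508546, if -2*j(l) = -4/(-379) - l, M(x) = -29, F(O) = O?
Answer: -1079685396515/307748 ≈ -3.5083e+6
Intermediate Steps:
j(l) = -2/379 + l/2 (j(l) = -(-4/(-379) - l)/2 = -(-4*(-1/379) - l)/2 = -(4/379 - l)/2 = -2/379 + l/2)
I(y) = (10 + y)/(y + y²) (I(y) = (y + 10)/(y + y²) = (10 + y)/(y + y²))
(I(M(-26)) + j(407)) - 3508546 = ((10 - 29)/((-29)*(1 - 29)) + (-2/379 + (½)*407)) - 3508546 = (-1/29*(-19)/(-28) + (-2/379 + 407/2)) - 3508546 = (-1/29*(-1/28)*(-19) + 154249/758) - 3508546 = (-19/812 + 154249/758) - 3508546 = 62617893/307748 - 3508546 = -1079685396515/307748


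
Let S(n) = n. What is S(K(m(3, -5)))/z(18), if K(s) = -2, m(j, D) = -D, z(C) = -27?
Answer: 2/27 ≈ 0.074074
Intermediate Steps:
S(K(m(3, -5)))/z(18) = -2/(-27) = -2*(-1/27) = 2/27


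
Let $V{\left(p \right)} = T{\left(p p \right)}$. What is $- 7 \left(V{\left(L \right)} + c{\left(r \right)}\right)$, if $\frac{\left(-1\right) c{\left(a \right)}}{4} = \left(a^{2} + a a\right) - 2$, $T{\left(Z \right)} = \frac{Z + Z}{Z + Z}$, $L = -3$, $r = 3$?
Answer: $441$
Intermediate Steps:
$T{\left(Z \right)} = 1$ ($T{\left(Z \right)} = \frac{2 Z}{2 Z} = 2 Z \frac{1}{2 Z} = 1$)
$c{\left(a \right)} = 8 - 8 a^{2}$ ($c{\left(a \right)} = - 4 \left(\left(a^{2} + a a\right) - 2\right) = - 4 \left(\left(a^{2} + a^{2}\right) - 2\right) = - 4 \left(2 a^{2} - 2\right) = - 4 \left(-2 + 2 a^{2}\right) = 8 - 8 a^{2}$)
$V{\left(p \right)} = 1$
$- 7 \left(V{\left(L \right)} + c{\left(r \right)}\right) = - 7 \left(1 + \left(8 - 8 \cdot 3^{2}\right)\right) = - 7 \left(1 + \left(8 - 72\right)\right) = - 7 \left(1 - 64\right) = \left(-7\right) \left(-63\right) = 441$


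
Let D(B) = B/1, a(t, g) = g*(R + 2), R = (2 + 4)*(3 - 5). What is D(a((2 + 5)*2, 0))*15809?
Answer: 0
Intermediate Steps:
R = -12 (R = 6*(-2) = -12)
a(t, g) = -10*g (a(t, g) = g*(-12 + 2) = g*(-10) = -10*g)
D(B) = B (D(B) = B*1 = B)
D(a((2 + 5)*2, 0))*15809 = -10*0*15809 = 0*15809 = 0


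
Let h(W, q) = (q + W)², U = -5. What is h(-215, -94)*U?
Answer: -477405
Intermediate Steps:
h(W, q) = (W + q)²
h(-215, -94)*U = (-215 - 94)²*(-5) = (-309)²*(-5) = 95481*(-5) = -477405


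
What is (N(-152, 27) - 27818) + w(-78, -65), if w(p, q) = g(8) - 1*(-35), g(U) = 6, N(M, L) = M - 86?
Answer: -28015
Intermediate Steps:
N(M, L) = -86 + M
w(p, q) = 41 (w(p, q) = 6 - 1*(-35) = 6 + 35 = 41)
(N(-152, 27) - 27818) + w(-78, -65) = ((-86 - 152) - 27818) + 41 = (-238 - 27818) + 41 = -28056 + 41 = -28015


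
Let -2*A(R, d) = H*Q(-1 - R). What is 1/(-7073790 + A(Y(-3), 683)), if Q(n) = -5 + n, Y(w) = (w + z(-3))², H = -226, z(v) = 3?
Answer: -1/7074468 ≈ -1.4135e-7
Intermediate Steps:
Y(w) = (3 + w)² (Y(w) = (w + 3)² = (3 + w)²)
A(R, d) = -678 - 113*R (A(R, d) = -(-113)*(-5 + (-1 - R)) = -(-113)*(-6 - R) = -(1356 + 226*R)/2 = -678 - 113*R)
1/(-7073790 + A(Y(-3), 683)) = 1/(-7073790 + (-678 - 113*(3 - 3)²)) = 1/(-7073790 + (-678 - 113*0²)) = 1/(-7073790 + (-678 - 113*0)) = 1/(-7073790 + (-678 + 0)) = 1/(-7073790 - 678) = 1/(-7074468) = -1/7074468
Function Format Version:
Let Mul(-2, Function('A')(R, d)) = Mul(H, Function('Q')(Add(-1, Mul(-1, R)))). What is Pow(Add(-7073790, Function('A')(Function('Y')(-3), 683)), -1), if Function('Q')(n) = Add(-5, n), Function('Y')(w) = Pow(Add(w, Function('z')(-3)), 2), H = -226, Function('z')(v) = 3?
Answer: Rational(-1, 7074468) ≈ -1.4135e-7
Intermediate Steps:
Function('Y')(w) = Pow(Add(3, w), 2) (Function('Y')(w) = Pow(Add(w, 3), 2) = Pow(Add(3, w), 2))
Function('A')(R, d) = Add(-678, Mul(-113, R)) (Function('A')(R, d) = Mul(Rational(-1, 2), Mul(-226, Add(-5, Add(-1, Mul(-1, R))))) = Mul(Rational(-1, 2), Mul(-226, Add(-6, Mul(-1, R)))) = Mul(Rational(-1, 2), Add(1356, Mul(226, R))) = Add(-678, Mul(-113, R)))
Pow(Add(-7073790, Function('A')(Function('Y')(-3), 683)), -1) = Pow(Add(-7073790, Add(-678, Mul(-113, Pow(Add(3, -3), 2)))), -1) = Pow(Add(-7073790, Add(-678, Mul(-113, Pow(0, 2)))), -1) = Pow(Add(-7073790, Add(-678, Mul(-113, 0))), -1) = Pow(Add(-7073790, Add(-678, 0)), -1) = Pow(Add(-7073790, -678), -1) = Pow(-7074468, -1) = Rational(-1, 7074468)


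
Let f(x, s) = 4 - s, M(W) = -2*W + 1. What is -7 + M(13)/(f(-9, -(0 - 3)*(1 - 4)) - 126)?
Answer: -766/113 ≈ -6.7788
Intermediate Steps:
M(W) = 1 - 2*W
-7 + M(13)/(f(-9, -(0 - 3)*(1 - 4)) - 126) = -7 + (1 - 2*13)/((4 - (-1)*(0 - 3)*(1 - 4)) - 126) = -7 + (1 - 26)/((4 - (-1)*(-3*(-3))) - 126) = -7 - 25/((4 - (-1)*9) - 126) = -7 - 25/((4 - 1*(-9)) - 126) = -7 - 25/((4 + 9) - 126) = -7 - 25/(13 - 126) = -7 - 25/(-113) = -7 - 25*(-1/113) = -7 + 25/113 = -766/113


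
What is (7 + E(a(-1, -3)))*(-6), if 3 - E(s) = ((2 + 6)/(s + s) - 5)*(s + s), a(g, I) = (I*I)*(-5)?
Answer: 2688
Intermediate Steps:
a(g, I) = -5*I² (a(g, I) = I²*(-5) = -5*I²)
E(s) = 3 - 2*s*(-5 + 4/s) (E(s) = 3 - ((2 + 6)/(s + s) - 5)*(s + s) = 3 - (8/((2*s)) - 5)*2*s = 3 - (8*(1/(2*s)) - 5)*2*s = 3 - (4/s - 5)*2*s = 3 - (-5 + 4/s)*2*s = 3 - 2*s*(-5 + 4/s))
(7 + E(a(-1, -3)))*(-6) = (7 + (-5 + 10*(-5*(-3)²)))*(-6) = (7 + (-5 + 10*(-5*9)))*(-6) = (7 + (-5 + 10*(-45)))*(-6) = (7 + (-5 - 450))*(-6) = (7 - 455)*(-6) = -448*(-6) = 2688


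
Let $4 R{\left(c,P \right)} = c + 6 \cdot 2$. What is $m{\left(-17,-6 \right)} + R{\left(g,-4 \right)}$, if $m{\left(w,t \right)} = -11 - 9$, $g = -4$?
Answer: $-18$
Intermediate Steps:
$m{\left(w,t \right)} = -20$ ($m{\left(w,t \right)} = -11 - 9 = -20$)
$R{\left(c,P \right)} = 3 + \frac{c}{4}$ ($R{\left(c,P \right)} = \frac{c + 6 \cdot 2}{4} = \frac{c + 12}{4} = \frac{12 + c}{4} = 3 + \frac{c}{4}$)
$m{\left(-17,-6 \right)} + R{\left(g,-4 \right)} = -20 + \left(3 + \frac{1}{4} \left(-4\right)\right) = -20 + \left(3 - 1\right) = -20 + 2 = -18$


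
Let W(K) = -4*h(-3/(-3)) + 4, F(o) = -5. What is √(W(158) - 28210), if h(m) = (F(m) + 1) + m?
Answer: I*√28194 ≈ 167.91*I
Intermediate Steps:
h(m) = -4 + m (h(m) = (-5 + 1) + m = -4 + m)
W(K) = 16 (W(K) = -4*(-4 - 3/(-3)) + 4 = -4*(-4 - 3*(-⅓)) + 4 = -4*(-4 + 1) + 4 = -4*(-3) + 4 = 12 + 4 = 16)
√(W(158) - 28210) = √(16 - 28210) = √(-28194) = I*√28194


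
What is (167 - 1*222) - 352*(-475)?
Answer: 167145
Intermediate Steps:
(167 - 1*222) - 352*(-475) = (167 - 222) + 167200 = -55 + 167200 = 167145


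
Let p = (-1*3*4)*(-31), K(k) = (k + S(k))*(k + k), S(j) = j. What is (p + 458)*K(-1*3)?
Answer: 29880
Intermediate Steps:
K(k) = 4*k**2 (K(k) = (k + k)*(k + k) = (2*k)*(2*k) = 4*k**2)
p = 372 (p = -3*4*(-31) = -12*(-31) = 372)
(p + 458)*K(-1*3) = (372 + 458)*(4*(-1*3)**2) = 830*(4*(-3)**2) = 830*(4*9) = 830*36 = 29880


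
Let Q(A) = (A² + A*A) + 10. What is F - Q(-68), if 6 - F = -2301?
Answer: -6951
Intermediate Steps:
F = 2307 (F = 6 - 1*(-2301) = 6 + 2301 = 2307)
Q(A) = 10 + 2*A² (Q(A) = (A² + A²) + 10 = 2*A² + 10 = 10 + 2*A²)
F - Q(-68) = 2307 - (10 + 2*(-68)²) = 2307 - (10 + 2*4624) = 2307 - (10 + 9248) = 2307 - 1*9258 = 2307 - 9258 = -6951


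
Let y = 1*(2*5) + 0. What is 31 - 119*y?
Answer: -1159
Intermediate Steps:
y = 10 (y = 1*10 + 0 = 10 + 0 = 10)
31 - 119*y = 31 - 119*10 = 31 - 1190 = -1159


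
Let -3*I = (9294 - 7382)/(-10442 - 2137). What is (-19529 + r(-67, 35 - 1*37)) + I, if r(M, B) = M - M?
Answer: -736963961/37737 ≈ -19529.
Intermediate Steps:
r(M, B) = 0
I = 1912/37737 (I = -(9294 - 7382)/(3*(-10442 - 2137)) = -1912/(3*(-12579)) = -1912*(-1)/(3*12579) = -⅓*(-1912/12579) = 1912/37737 ≈ 0.050666)
(-19529 + r(-67, 35 - 1*37)) + I = (-19529 + 0) + 1912/37737 = -19529 + 1912/37737 = -736963961/37737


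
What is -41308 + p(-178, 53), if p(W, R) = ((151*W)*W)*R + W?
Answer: 253525566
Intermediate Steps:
p(W, R) = W + 151*R*W**2 (p(W, R) = (151*W**2)*R + W = 151*R*W**2 + W = W + 151*R*W**2)
-41308 + p(-178, 53) = -41308 - 178*(1 + 151*53*(-178)) = -41308 - 178*(1 - 1424534) = -41308 - 178*(-1424533) = -41308 + 253566874 = 253525566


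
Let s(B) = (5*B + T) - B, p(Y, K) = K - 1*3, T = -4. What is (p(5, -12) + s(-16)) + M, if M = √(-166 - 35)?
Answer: -83 + I*√201 ≈ -83.0 + 14.177*I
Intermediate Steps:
p(Y, K) = -3 + K (p(Y, K) = K - 3 = -3 + K)
M = I*√201 (M = √(-201) = I*√201 ≈ 14.177*I)
s(B) = -4 + 4*B (s(B) = (5*B - 4) - B = (-4 + 5*B) - B = -4 + 4*B)
(p(5, -12) + s(-16)) + M = ((-3 - 12) + (-4 + 4*(-16))) + I*√201 = (-15 + (-4 - 64)) + I*√201 = (-15 - 68) + I*√201 = -83 + I*√201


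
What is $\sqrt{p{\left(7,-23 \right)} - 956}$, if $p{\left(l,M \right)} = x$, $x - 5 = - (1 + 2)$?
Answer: $3 i \sqrt{106} \approx 30.887 i$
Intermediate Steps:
$x = 2$ ($x = 5 - \left(1 + 2\right) = 5 - 3 = 2$)
$p{\left(l,M \right)} = 2$
$\sqrt{p{\left(7,-23 \right)} - 956} = \sqrt{2 - 956} = \sqrt{-954} = 3 i \sqrt{106}$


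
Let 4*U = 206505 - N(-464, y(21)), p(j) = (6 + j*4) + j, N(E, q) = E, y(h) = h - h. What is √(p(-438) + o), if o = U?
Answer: √198233/2 ≈ 222.62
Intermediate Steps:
y(h) = 0
p(j) = 6 + 5*j (p(j) = (6 + 4*j) + j = 6 + 5*j)
U = 206969/4 (U = (206505 - 1*(-464))/4 = (206505 + 464)/4 = (¼)*206969 = 206969/4 ≈ 51742.)
o = 206969/4 ≈ 51742.
√(p(-438) + o) = √((6 + 5*(-438)) + 206969/4) = √((6 - 2190) + 206969/4) = √(-2184 + 206969/4) = √(198233/4) = √198233/2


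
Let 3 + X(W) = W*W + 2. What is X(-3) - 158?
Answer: -150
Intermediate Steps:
X(W) = -1 + W**2 (X(W) = -3 + (W*W + 2) = -3 + (W**2 + 2) = -3 + (2 + W**2) = -1 + W**2)
X(-3) - 158 = (-1 + (-3)**2) - 158 = (-1 + 9) - 158 = 8 - 158 = -150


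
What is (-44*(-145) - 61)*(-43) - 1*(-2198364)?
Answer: 1926647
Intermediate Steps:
(-44*(-145) - 61)*(-43) - 1*(-2198364) = (6380 - 61)*(-43) + 2198364 = 6319*(-43) + 2198364 = -271717 + 2198364 = 1926647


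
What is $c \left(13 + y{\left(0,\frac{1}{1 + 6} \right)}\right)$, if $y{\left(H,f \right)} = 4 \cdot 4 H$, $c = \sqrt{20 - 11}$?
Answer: $39$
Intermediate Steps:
$c = 3$ ($c = \sqrt{9} = 3$)
$y{\left(H,f \right)} = 16 H$
$c \left(13 + y{\left(0,\frac{1}{1 + 6} \right)}\right) = 3 \left(13 + 16 \cdot 0\right) = 3 \left(13 + 0\right) = 3 \cdot 13 = 39$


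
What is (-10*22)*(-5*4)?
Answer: 4400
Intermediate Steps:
(-10*22)*(-5*4) = -220*(-20) = 4400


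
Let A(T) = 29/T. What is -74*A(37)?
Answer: -58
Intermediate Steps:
-74*A(37) = -2146/37 = -74*29/37 = -58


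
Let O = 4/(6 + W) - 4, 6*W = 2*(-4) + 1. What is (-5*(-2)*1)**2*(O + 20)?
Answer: 48800/29 ≈ 1682.8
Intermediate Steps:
W = -7/6 (W = (2*(-4) + 1)/6 = (-8 + 1)/6 = (1/6)*(-7) = -7/6 ≈ -1.1667)
O = -92/29 (O = 4/(6 - 7/6) - 4 = 4/(29/6) - 4 = 4*(6/29) - 4 = 24/29 - 4 = -92/29 ≈ -3.1724)
(-5*(-2)*1)**2*(O + 20) = (-5*(-2)*1)**2*(-92/29 + 20) = (10*1)**2*(488/29) = 10**2*(488/29) = 100*(488/29) = 48800/29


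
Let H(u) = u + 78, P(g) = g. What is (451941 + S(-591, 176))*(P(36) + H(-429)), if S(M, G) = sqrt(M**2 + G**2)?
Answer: -142361415 - 315*sqrt(380257) ≈ -1.4256e+8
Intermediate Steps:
H(u) = 78 + u
S(M, G) = sqrt(G**2 + M**2)
(451941 + S(-591, 176))*(P(36) + H(-429)) = (451941 + sqrt(176**2 + (-591)**2))*(36 + (78 - 429)) = (451941 + sqrt(30976 + 349281))*(36 - 351) = (451941 + sqrt(380257))*(-315) = -142361415 - 315*sqrt(380257)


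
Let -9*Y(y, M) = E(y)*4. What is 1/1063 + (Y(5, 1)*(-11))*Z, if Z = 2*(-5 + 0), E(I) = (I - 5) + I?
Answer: -2338591/9567 ≈ -244.44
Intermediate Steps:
E(I) = -5 + 2*I (E(I) = (-5 + I) + I = -5 + 2*I)
Y(y, M) = 20/9 - 8*y/9 (Y(y, M) = -(-5 + 2*y)*4/9 = -(-20 + 8*y)/9 = 20/9 - 8*y/9)
Z = -10 (Z = 2*(-5) = -10)
1/1063 + (Y(5, 1)*(-11))*Z = 1/1063 + ((20/9 - 8/9*5)*(-11))*(-10) = 1/1063 + ((20/9 - 40/9)*(-11))*(-10) = 1/1063 - 20/9*(-11)*(-10) = 1/1063 + (220/9)*(-10) = 1/1063 - 2200/9 = -2338591/9567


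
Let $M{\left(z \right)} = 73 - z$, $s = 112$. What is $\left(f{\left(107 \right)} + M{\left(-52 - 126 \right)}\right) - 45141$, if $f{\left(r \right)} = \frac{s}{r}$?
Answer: $- \frac{4803118}{107} \approx -44889.0$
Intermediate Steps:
$f{\left(r \right)} = \frac{112}{r}$
$\left(f{\left(107 \right)} + M{\left(-52 - 126 \right)}\right) - 45141 = \left(\frac{112}{107} + \left(73 - \left(-52 - 126\right)\right)\right) - 45141 = \left(112 \cdot \frac{1}{107} + \left(73 - \left(-52 - 126\right)\right)\right) - 45141 = \left(\frac{112}{107} + \left(73 - -178\right)\right) - 45141 = \left(\frac{112}{107} + \left(73 + 178\right)\right) - 45141 = \left(\frac{112}{107} + 251\right) - 45141 = \frac{26969}{107} - 45141 = - \frac{4803118}{107}$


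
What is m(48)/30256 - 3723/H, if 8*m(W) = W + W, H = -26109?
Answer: 9413033/65829492 ≈ 0.14299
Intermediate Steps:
m(W) = W/4 (m(W) = (W + W)/8 = (2*W)/8 = W/4)
m(48)/30256 - 3723/H = ((¼)*48)/30256 - 3723/(-26109) = 12*(1/30256) - 3723*(-1/26109) = 3/7564 + 1241/8703 = 9413033/65829492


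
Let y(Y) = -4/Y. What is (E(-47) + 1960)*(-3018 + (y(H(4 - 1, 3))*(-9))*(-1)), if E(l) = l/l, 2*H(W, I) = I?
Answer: -5965362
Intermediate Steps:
H(W, I) = I/2
E(l) = 1
(E(-47) + 1960)*(-3018 + (y(H(4 - 1, 3))*(-9))*(-1)) = (1 + 1960)*(-3018 + (-4/((½)*3)*(-9))*(-1)) = 1961*(-3018 + (-4/3/2*(-9))*(-1)) = 1961*(-3018 + (-4*⅔*(-9))*(-1)) = 1961*(-3018 - 8/3*(-9)*(-1)) = 1961*(-3018 + 24*(-1)) = 1961*(-3018 - 24) = 1961*(-3042) = -5965362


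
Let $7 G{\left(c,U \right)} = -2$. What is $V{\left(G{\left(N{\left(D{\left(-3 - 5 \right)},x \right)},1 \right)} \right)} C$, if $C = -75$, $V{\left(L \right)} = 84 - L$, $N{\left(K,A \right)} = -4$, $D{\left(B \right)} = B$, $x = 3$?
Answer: $- \frac{44250}{7} \approx -6321.4$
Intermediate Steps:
$G{\left(c,U \right)} = - \frac{2}{7}$ ($G{\left(c,U \right)} = \frac{1}{7} \left(-2\right) = - \frac{2}{7}$)
$V{\left(G{\left(N{\left(D{\left(-3 - 5 \right)},x \right)},1 \right)} \right)} C = \left(84 - - \frac{2}{7}\right) \left(-75\right) = \left(84 + \frac{2}{7}\right) \left(-75\right) = \frac{590}{7} \left(-75\right) = - \frac{44250}{7}$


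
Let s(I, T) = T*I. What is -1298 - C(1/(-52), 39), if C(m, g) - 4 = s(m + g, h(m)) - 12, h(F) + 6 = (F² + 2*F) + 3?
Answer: -164732515/140608 ≈ -1171.6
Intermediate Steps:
h(F) = -3 + F² + 2*F (h(F) = -6 + ((F² + 2*F) + 3) = -6 + (3 + F² + 2*F) = -3 + F² + 2*F)
s(I, T) = I*T
C(m, g) = -8 + (g + m)*(-3 + m² + 2*m) (C(m, g) = 4 + ((m + g)*(-3 + m² + 2*m) - 12) = 4 + ((g + m)*(-3 + m² + 2*m) - 12) = 4 + (-12 + (g + m)*(-3 + m² + 2*m)) = -8 + (g + m)*(-3 + m² + 2*m))
-1298 - C(1/(-52), 39) = -1298 - (-8 + (39 + 1/(-52))*(-3 + (1/(-52))² + 2/(-52))) = -1298 - (-8 + (39 - 1/52)*(-3 + (-1/52)² + 2*(-1/52))) = -1298 - (-8 + 2027*(-3 + 1/2704 - 1/26)/52) = -1298 - (-8 + (2027/52)*(-8215/2704)) = -1298 - (-8 - 16651805/140608) = -1298 - 1*(-17776669/140608) = -1298 + 17776669/140608 = -164732515/140608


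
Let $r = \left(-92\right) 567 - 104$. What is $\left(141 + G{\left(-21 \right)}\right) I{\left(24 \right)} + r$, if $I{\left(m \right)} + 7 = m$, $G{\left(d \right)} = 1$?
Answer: $-49854$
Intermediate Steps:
$r = -52268$ ($r = -52164 - 104 = -52268$)
$I{\left(m \right)} = -7 + m$
$\left(141 + G{\left(-21 \right)}\right) I{\left(24 \right)} + r = \left(141 + 1\right) \left(-7 + 24\right) - 52268 = 142 \cdot 17 - 52268 = 2414 - 52268 = -49854$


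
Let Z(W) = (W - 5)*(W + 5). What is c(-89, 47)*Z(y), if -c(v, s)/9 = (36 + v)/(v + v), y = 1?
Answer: 5724/89 ≈ 64.315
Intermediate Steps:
c(v, s) = -9*(36 + v)/(2*v) (c(v, s) = -9*(36 + v)/(v + v) = -9*(36 + v)/(2*v))
Z(W) = (-5 + W)*(5 + W)
c(-89, 47)*Z(y) = (-9/2 - 162/(-89))*(-25 + 1**2) = (-9/2 - 162*(-1/89))*(-25 + 1) = (-9/2 + 162/89)*(-24) = -477/178*(-24) = 5724/89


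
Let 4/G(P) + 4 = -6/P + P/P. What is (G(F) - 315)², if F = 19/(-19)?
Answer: 885481/9 ≈ 98387.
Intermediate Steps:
F = -1 (F = 19*(-1/19) = -1)
G(P) = 4/(-3 - 6/P) (G(P) = 4/(-4 + (-6/P + P/P)) = 4/(-4 + (-6/P + 1)) = 4/(-4 + (1 - 6/P)) = 4/(-3 - 6/P))
(G(F) - 315)² = (-4*(-1)/(6 + 3*(-1)) - 315)² = (-4*(-1)/(6 - 3) - 315)² = (-4*(-1)/3 - 315)² = (-4*(-1)*⅓ - 315)² = (4/3 - 315)² = (-941/3)² = 885481/9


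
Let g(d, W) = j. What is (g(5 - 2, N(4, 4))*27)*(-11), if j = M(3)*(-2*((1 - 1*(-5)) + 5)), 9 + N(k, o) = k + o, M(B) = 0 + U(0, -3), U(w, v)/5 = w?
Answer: 0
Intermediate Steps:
U(w, v) = 5*w
M(B) = 0 (M(B) = 0 + 5*0 = 0 + 0 = 0)
N(k, o) = -9 + k + o (N(k, o) = -9 + (k + o) = -9 + k + o)
j = 0 (j = 0*(-2*((1 - 1*(-5)) + 5)) = 0*(-2*((1 + 5) + 5)) = 0*(-2*(6 + 5)) = 0*(-2*11) = 0*(-22) = 0)
g(d, W) = 0
(g(5 - 2, N(4, 4))*27)*(-11) = (0*27)*(-11) = 0*(-11) = 0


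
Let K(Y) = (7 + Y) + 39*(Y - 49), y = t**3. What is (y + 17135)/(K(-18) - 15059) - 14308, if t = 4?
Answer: -253025563/17683 ≈ -14309.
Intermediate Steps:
y = 64 (y = 4**3 = 64)
K(Y) = -1904 + 40*Y (K(Y) = (7 + Y) + 39*(-49 + Y) = (7 + Y) + (-1911 + 39*Y) = -1904 + 40*Y)
(y + 17135)/(K(-18) - 15059) - 14308 = (64 + 17135)/((-1904 + 40*(-18)) - 15059) - 14308 = 17199/((-1904 - 720) - 15059) - 14308 = 17199/(-2624 - 15059) - 14308 = 17199/(-17683) - 14308 = 17199*(-1/17683) - 14308 = -17199/17683 - 14308 = -253025563/17683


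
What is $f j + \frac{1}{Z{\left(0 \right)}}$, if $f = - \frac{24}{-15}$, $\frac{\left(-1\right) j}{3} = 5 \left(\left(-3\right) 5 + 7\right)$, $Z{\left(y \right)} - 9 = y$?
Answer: $\frac{1729}{9} \approx 192.11$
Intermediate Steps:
$Z{\left(y \right)} = 9 + y$
$j = 120$ ($j = - 3 \cdot 5 \left(\left(-3\right) 5 + 7\right) = - 3 \cdot 5 \left(-15 + 7\right) = - 3 \cdot 5 \left(-8\right) = \left(-3\right) \left(-40\right) = 120$)
$f = \frac{8}{5}$ ($f = \left(-24\right) \left(- \frac{1}{15}\right) = \frac{8}{5} \approx 1.6$)
$f j + \frac{1}{Z{\left(0 \right)}} = \frac{8}{5} \cdot 120 + \frac{1}{9 + 0} = 192 + \frac{1}{9} = \frac{1729}{9}$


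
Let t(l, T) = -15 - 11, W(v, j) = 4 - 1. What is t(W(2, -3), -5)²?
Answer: 676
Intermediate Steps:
W(v, j) = 3
t(l, T) = -26
t(W(2, -3), -5)² = (-26)² = 676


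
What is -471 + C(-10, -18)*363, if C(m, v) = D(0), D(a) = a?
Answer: -471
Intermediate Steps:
C(m, v) = 0
-471 + C(-10, -18)*363 = -471 + 0*363 = -471 + 0 = -471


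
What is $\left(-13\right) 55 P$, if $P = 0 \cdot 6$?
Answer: $0$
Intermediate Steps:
$P = 0$
$\left(-13\right) 55 P = \left(-13\right) 55 \cdot 0 = \left(-715\right) 0 = 0$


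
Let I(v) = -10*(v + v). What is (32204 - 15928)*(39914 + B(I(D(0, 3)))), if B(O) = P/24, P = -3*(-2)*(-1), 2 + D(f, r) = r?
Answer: 649636195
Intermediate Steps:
D(f, r) = -2 + r
I(v) = -20*v
P = -6 (P = 6*(-1) = -6)
B(O) = -¼ (B(O) = -6/24 = -6*1/24 = -¼)
(32204 - 15928)*(39914 + B(I(D(0, 3)))) = (32204 - 15928)*(39914 - ¼) = 16276*(159655/4) = 649636195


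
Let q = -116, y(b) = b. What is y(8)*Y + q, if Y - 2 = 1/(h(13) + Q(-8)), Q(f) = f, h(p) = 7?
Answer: -108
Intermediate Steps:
Y = 1 (Y = 2 + 1/(7 - 8) = 2 + 1/(-1) = 2 - 1 = 1)
y(8)*Y + q = 8*1 - 116 = 8 - 116 = -108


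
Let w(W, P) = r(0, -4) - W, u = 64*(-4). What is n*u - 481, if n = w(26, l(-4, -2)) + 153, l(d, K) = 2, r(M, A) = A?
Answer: -31969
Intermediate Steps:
u = -256
w(W, P) = -4 - W
n = 123 (n = (-4 - 1*26) + 153 = (-4 - 26) + 153 = -30 + 153 = 123)
n*u - 481 = 123*(-256) - 481 = -31488 - 481 = -31969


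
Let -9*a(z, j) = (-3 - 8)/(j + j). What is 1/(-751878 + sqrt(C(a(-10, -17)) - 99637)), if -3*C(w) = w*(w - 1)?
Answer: -211208545224/158803086554764555 - 306*I*sqrt(83966501649)/158803086554764555 ≈ -1.33e-6 - 5.5836e-10*I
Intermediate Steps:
a(z, j) = 11/(18*j) (a(z, j) = -(-3 - 8)/(9*(j + j)) = -(-11)/(9*(2*j)) = -(-11)*1/(2*j)/9 = -(-11)/(18*j) = 11/(18*j))
C(w) = -w*(-1 + w)/3 (C(w) = -w*(w - 1)/3 = -w*(-1 + w)/3)
1/(-751878 + sqrt(C(a(-10, -17)) - 99637)) = 1/(-751878 + sqrt(((11/18)/(-17))*(1 - 11/(18*(-17)))/3 - 99637)) = 1/(-751878 + sqrt(((11/18)*(-1/17))*(1 - 11*(-1)/(18*17))/3 - 99637)) = 1/(-751878 + sqrt((1/3)*(-11/306)*(1 - 1*(-11/306)) - 99637)) = 1/(-751878 + sqrt((1/3)*(-11/306)*(1 + 11/306) - 99637)) = 1/(-751878 + sqrt((1/3)*(-11/306)*(317/306) - 99637)) = 1/(-751878 + sqrt(-3487/280908 - 99637)) = 1/(-751878 + sqrt(-27988833883/280908)) = 1/(-751878 + I*sqrt(83966501649)/918)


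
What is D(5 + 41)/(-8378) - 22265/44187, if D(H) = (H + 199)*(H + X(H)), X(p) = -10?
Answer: -288132755/185099343 ≈ -1.5566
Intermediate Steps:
D(H) = (-10 + H)*(199 + H) (D(H) = (H + 199)*(H - 10) = (199 + H)*(-10 + H) = (-10 + H)*(199 + H))
D(5 + 41)/(-8378) - 22265/44187 = (-1990 + (5 + 41)² + 189*(5 + 41))/(-8378) - 22265/44187 = (-1990 + 46² + 189*46)*(-1/8378) - 22265*1/44187 = (-1990 + 2116 + 8694)*(-1/8378) - 22265/44187 = 8820*(-1/8378) - 22265/44187 = -4410/4189 - 22265/44187 = -288132755/185099343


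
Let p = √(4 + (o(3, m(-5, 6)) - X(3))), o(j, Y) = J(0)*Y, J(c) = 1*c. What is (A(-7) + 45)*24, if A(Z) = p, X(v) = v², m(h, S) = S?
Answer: 1080 + 24*I*√5 ≈ 1080.0 + 53.666*I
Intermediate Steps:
J(c) = c
o(j, Y) = 0 (o(j, Y) = 0*Y = 0)
p = I*√5 (p = √(4 + (0 - 1*3²)) = √(4 + (0 - 1*9)) = √(4 + (0 - 9)) = √(4 - 9) = √(-5) = I*√5 ≈ 2.2361*I)
A(Z) = I*√5
(A(-7) + 45)*24 = (I*√5 + 45)*24 = (45 + I*√5)*24 = 1080 + 24*I*√5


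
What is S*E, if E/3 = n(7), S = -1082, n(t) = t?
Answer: -22722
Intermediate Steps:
E = 21 (E = 3*7 = 21)
S*E = -1082*21 = -22722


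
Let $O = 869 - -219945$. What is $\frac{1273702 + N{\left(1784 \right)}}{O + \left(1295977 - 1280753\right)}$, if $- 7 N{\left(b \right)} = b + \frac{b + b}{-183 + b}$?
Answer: $\frac{1019394183}{188948419} \approx 5.3951$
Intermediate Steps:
$O = 220814$ ($O = 869 + 219945 = 220814$)
$N{\left(b \right)} = - \frac{b}{7} - \frac{2 b}{7 \left(-183 + b\right)}$ ($N{\left(b \right)} = - \frac{b + \frac{b + b}{-183 + b}}{7} = - \frac{b + \frac{2 b}{-183 + b}}{7} = - \frac{b}{7} - \frac{2 b}{7 \left(-183 + b\right)}$)
$\frac{1273702 + N{\left(1784 \right)}}{O + \left(1295977 - 1280753\right)} = \frac{1273702 + \frac{1}{7} \cdot 1784 \frac{1}{-183 + 1784} \left(181 - 1784\right)}{220814 + \left(1295977 - 1280753\right)} = \frac{1273702 + \frac{1}{7} \cdot 1784 \cdot \frac{1}{1601} \left(181 - 1784\right)}{220814 + 15224} = \frac{1273702 + \frac{1}{7} \cdot 1784 \cdot \frac{1}{1601} \left(-1603\right)}{236038} = \left(1273702 - \frac{408536}{1601}\right) \frac{1}{236038} = \frac{2038788366}{1601} \cdot \frac{1}{236038} = \frac{1019394183}{188948419}$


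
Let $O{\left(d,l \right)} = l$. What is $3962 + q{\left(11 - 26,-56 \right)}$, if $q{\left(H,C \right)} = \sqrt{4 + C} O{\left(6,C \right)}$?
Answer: $3962 - 112 i \sqrt{13} \approx 3962.0 - 403.82 i$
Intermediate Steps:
$q{\left(H,C \right)} = C \sqrt{4 + C}$ ($q{\left(H,C \right)} = \sqrt{4 + C} C = C \sqrt{4 + C}$)
$3962 + q{\left(11 - 26,-56 \right)} = 3962 - 56 \sqrt{4 - 56} = 3962 - 56 \sqrt{-52} = 3962 - 56 \cdot 2 i \sqrt{13} = 3962 - 112 i \sqrt{13}$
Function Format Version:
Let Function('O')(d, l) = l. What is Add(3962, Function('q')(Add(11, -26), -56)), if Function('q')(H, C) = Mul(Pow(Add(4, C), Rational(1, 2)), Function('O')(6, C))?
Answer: Add(3962, Mul(-112, I, Pow(13, Rational(1, 2)))) ≈ Add(3962.0, Mul(-403.82, I))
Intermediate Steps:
Function('q')(H, C) = Mul(C, Pow(Add(4, C), Rational(1, 2))) (Function('q')(H, C) = Mul(Pow(Add(4, C), Rational(1, 2)), C) = Mul(C, Pow(Add(4, C), Rational(1, 2))))
Add(3962, Function('q')(Add(11, -26), -56)) = Add(3962, Mul(-56, Pow(Add(4, -56), Rational(1, 2)))) = Add(3962, Mul(-56, Pow(-52, Rational(1, 2)))) = Add(3962, Mul(-56, Mul(2, I, Pow(13, Rational(1, 2))))) = Add(3962, Mul(-112, I, Pow(13, Rational(1, 2))))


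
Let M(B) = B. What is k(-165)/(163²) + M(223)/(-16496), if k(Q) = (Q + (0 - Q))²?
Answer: -223/16496 ≈ -0.013518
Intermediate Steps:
k(Q) = 0 (k(Q) = (Q - Q)² = 0² = 0)
k(-165)/(163²) + M(223)/(-16496) = 0/(163²) + 223/(-16496) = 0/26569 + 223*(-1/16496) = 0*(1/26569) - 223/16496 = 0 - 223/16496 = -223/16496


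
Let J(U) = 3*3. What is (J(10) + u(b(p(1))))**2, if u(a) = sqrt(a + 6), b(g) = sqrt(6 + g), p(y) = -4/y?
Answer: (9 + sqrt(6 + sqrt(2)))**2 ≈ 137.43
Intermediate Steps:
u(a) = sqrt(6 + a)
J(U) = 9
(J(10) + u(b(p(1))))**2 = (9 + sqrt(6 + sqrt(6 - 4/1)))**2 = (9 + sqrt(6 + sqrt(6 - 4*1)))**2 = (9 + sqrt(6 + sqrt(6 - 4)))**2 = (9 + sqrt(6 + sqrt(2)))**2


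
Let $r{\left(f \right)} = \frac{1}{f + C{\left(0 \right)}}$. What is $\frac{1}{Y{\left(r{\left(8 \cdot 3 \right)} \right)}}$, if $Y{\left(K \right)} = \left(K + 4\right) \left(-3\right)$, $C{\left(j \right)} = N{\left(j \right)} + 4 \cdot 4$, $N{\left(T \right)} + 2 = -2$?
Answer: $- \frac{12}{145} \approx -0.082759$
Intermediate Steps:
$N{\left(T \right)} = -4$ ($N{\left(T \right)} = -2 - 2 = -4$)
$C{\left(j \right)} = 12$ ($C{\left(j \right)} = -4 + 4 \cdot 4 = -4 + 16 = 12$)
$r{\left(f \right)} = \frac{1}{12 + f}$ ($r{\left(f \right)} = \frac{1}{f + 12} = \frac{1}{12 + f}$)
$Y{\left(K \right)} = -12 - 3 K$ ($Y{\left(K \right)} = \left(4 + K\right) \left(-3\right) = -12 - 3 K$)
$\frac{1}{Y{\left(r{\left(8 \cdot 3 \right)} \right)}} = \frac{1}{-12 - \frac{3}{12 + 8 \cdot 3}} = \frac{1}{-12 - \frac{3}{12 + 24}} = \frac{1}{-12 - \frac{3}{36}} = \frac{1}{-12 - \frac{1}{12}} = \frac{1}{- \frac{145}{12}} = - \frac{12}{145}$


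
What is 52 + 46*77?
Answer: 3594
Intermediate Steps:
52 + 46*77 = 52 + 3542 = 3594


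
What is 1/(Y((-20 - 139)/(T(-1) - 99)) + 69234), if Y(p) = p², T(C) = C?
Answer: 10000/692365281 ≈ 1.4443e-5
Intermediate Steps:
1/(Y((-20 - 139)/(T(-1) - 99)) + 69234) = 1/(((-20 - 139)/(-1 - 99))² + 69234) = 1/((-159/(-100))² + 69234) = 1/((-159*(-1/100))² + 69234) = 1/((159/100)² + 69234) = 1/(25281/10000 + 69234) = 1/(692365281/10000) = 10000/692365281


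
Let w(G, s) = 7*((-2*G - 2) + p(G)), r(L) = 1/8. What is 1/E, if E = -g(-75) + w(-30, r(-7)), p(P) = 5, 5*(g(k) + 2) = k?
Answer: 1/458 ≈ 0.0021834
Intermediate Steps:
g(k) = -2 + k/5
r(L) = ⅛
w(G, s) = 21 - 14*G (w(G, s) = 7*((-2*G - 2) + 5) = 7*((-2 - 2*G) + 5) = 7*(3 - 2*G) = 21 - 14*G)
E = 458 (E = -(-2 + (⅕)*(-75)) + (21 - 14*(-30)) = -(-2 - 15) + (21 + 420) = -1*(-17) + 441 = 17 + 441 = 458)
1/E = 1/458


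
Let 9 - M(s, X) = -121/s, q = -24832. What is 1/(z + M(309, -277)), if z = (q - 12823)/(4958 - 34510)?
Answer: 9131568/97395299 ≈ 0.093758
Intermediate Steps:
M(s, X) = 9 + 121/s (M(s, X) = 9 - (-121)/s = 9 + 121/s)
z = 37655/29552 (z = (-24832 - 12823)/(4958 - 34510) = -37655/(-29552) = -37655*(-1/29552) = 37655/29552 ≈ 1.2742)
1/(z + M(309, -277)) = 1/(37655/29552 + (9 + 121/309)) = 1/(37655/29552 + 2902/309) = 1/(97395299/9131568) = 9131568/97395299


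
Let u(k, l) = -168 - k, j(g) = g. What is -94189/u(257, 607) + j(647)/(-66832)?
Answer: 6294564273/28403600 ≈ 221.61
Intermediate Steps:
-94189/u(257, 607) + j(647)/(-66832) = -94189/(-168 - 1*257) + 647/(-66832) = -94189/(-168 - 257) + 647*(-1/66832) = -94189/(-425) - 647/66832 = -94189*(-1/425) - 647/66832 = 94189/425 - 647/66832 = 6294564273/28403600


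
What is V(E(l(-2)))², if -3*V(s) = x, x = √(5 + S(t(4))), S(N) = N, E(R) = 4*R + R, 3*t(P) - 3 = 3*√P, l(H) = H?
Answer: 8/9 ≈ 0.88889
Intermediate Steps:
t(P) = 1 + √P (t(P) = 1 + (3*√P)/3 = 1 + √P)
E(R) = 5*R
x = 2*√2 (x = √(5 + (1 + √4)) = √(5 + (1 + 2)) = √(5 + 3) = √8 = 2*√2 ≈ 2.8284)
V(s) = -2*√2/3
V(E(l(-2)))² = (-2*√2/3)² = 8/9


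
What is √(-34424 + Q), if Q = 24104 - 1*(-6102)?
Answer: I*√4218 ≈ 64.946*I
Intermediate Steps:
Q = 30206 (Q = 24104 + 6102 = 30206)
√(-34424 + Q) = √(-34424 + 30206) = √(-4218) = I*√4218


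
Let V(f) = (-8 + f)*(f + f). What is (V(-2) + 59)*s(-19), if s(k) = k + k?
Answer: -3762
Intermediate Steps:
s(k) = 2*k
V(f) = 2*f*(-8 + f) (V(f) = (-8 + f)*(2*f) = 2*f*(-8 + f))
(V(-2) + 59)*s(-19) = (2*(-2)*(-8 - 2) + 59)*(2*(-19)) = (2*(-2)*(-10) + 59)*(-38) = (40 + 59)*(-38) = 99*(-38) = -3762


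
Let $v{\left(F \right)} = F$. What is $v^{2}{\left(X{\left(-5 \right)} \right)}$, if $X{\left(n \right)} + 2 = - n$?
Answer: $9$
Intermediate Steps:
$X{\left(n \right)} = -2 - n$
$v^{2}{\left(X{\left(-5 \right)} \right)} = \left(-2 - -5\right)^{2} = \left(-2 + 5\right)^{2} = 3^{2} = 9$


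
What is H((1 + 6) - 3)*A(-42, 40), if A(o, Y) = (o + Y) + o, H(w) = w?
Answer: -176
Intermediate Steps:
A(o, Y) = Y + 2*o (A(o, Y) = (Y + o) + o = Y + 2*o)
H((1 + 6) - 3)*A(-42, 40) = ((1 + 6) - 3)*(40 + 2*(-42)) = (7 - 3)*(40 - 84) = 4*(-44) = -176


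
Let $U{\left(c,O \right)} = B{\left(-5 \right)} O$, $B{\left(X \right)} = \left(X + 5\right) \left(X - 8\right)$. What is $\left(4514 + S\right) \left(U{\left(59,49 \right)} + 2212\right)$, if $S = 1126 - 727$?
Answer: $10867556$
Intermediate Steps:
$B{\left(X \right)} = \left(-8 + X\right) \left(5 + X\right)$ ($B{\left(X \right)} = \left(5 + X\right) \left(-8 + X\right) = \left(-8 + X\right) \left(5 + X\right)$)
$S = 399$
$U{\left(c,O \right)} = 0$ ($U{\left(c,O \right)} = \left(-40 + \left(-5\right)^{2} - -15\right) O = \left(-40 + 25 + 15\right) O = 0 O = 0$)
$\left(4514 + S\right) \left(U{\left(59,49 \right)} + 2212\right) = \left(4514 + 399\right) \left(0 + 2212\right) = 4913 \cdot 2212 = 10867556$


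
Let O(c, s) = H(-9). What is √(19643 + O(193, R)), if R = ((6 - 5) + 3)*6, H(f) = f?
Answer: √19634 ≈ 140.12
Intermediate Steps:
R = 24 (R = (1 + 3)*6 = 4*6 = 24)
O(c, s) = -9
√(19643 + O(193, R)) = √(19643 - 9) = √19634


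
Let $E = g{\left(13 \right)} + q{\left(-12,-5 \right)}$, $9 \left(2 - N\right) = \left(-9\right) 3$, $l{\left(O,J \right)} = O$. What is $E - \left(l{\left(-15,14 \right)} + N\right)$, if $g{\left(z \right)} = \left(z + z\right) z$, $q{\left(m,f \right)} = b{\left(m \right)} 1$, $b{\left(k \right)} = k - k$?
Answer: $348$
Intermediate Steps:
$b{\left(k \right)} = 0$
$q{\left(m,f \right)} = 0$ ($q{\left(m,f \right)} = 0 \cdot 1 = 0$)
$N = 5$ ($N = 2 - \frac{\left(-9\right) 3}{9} = 2 - -3 = 2 + 3 = 5$)
$g{\left(z \right)} = 2 z^{2}$ ($g{\left(z \right)} = 2 z z = 2 z^{2}$)
$E = 338$ ($E = 2 \cdot 13^{2} + 0 = 2 \cdot 169 + 0 = 338 + 0 = 338$)
$E - \left(l{\left(-15,14 \right)} + N\right) = 338 - \left(-15 + 5\right) = 338 - -10 = 338 + 10 = 348$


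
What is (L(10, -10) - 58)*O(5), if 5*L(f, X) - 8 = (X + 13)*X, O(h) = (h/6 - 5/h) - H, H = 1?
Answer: 364/5 ≈ 72.800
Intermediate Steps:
O(h) = -1 - 5/h + h/6 (O(h) = (h/6 - 5/h) - 1*1 = (h*(1/6) - 5/h) - 1 = (h/6 - 5/h) - 1 = (-5/h + h/6) - 1 = -1 - 5/h + h/6)
L(f, X) = 8/5 + X*(13 + X)/5 (L(f, X) = 8/5 + ((X + 13)*X)/5 = 8/5 + ((13 + X)*X)/5 = 8/5 + (X*(13 + X))/5 = 8/5 + X*(13 + X)/5)
(L(10, -10) - 58)*O(5) = ((8/5 + (1/5)*(-10)**2 + (13/5)*(-10)) - 58)*(-1 - 5/5 + (1/6)*5) = ((8/5 + (1/5)*100 - 26) - 58)*(-1 - 5*1/5 + 5/6) = ((8/5 + 20 - 26) - 58)*(-1 - 1 + 5/6) = (-22/5 - 58)*(-7/6) = -312/5*(-7/6) = 364/5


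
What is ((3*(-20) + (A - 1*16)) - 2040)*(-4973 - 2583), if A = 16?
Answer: 15867600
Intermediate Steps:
((3*(-20) + (A - 1*16)) - 2040)*(-4973 - 2583) = ((3*(-20) + (16 - 1*16)) - 2040)*(-4973 - 2583) = ((-60 + (16 - 16)) - 2040)*(-7556) = ((-60 + 0) - 2040)*(-7556) = (-60 - 2040)*(-7556) = -2100*(-7556) = 15867600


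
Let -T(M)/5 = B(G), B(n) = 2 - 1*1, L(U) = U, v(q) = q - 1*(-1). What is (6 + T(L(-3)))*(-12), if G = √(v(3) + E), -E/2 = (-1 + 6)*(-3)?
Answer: -12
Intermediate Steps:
v(q) = 1 + q (v(q) = q + 1 = 1 + q)
E = 30 (E = -2*(-1 + 6)*(-3) = -10*(-3) = -2*(-15) = 30)
G = √34 (G = √((1 + 3) + 30) = √(4 + 30) = √34 ≈ 5.8309)
B(n) = 1 (B(n) = 2 - 1 = 1)
T(M) = -5 (T(M) = -5*1 = -5)
(6 + T(L(-3)))*(-12) = (6 - 5)*(-12) = 1*(-12) = -12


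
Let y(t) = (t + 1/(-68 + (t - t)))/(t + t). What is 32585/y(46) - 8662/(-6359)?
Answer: 1296320427914/19884593 ≈ 65192.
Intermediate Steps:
y(t) = (-1/68 + t)/(2*t) (y(t) = (t + 1/(-68 + 0))/((2*t)) = (t + 1/(-68))*(1/(2*t)) = (t - 1/68)*(1/(2*t)) = (-1/68 + t)*(1/(2*t)) = (-1/68 + t)/(2*t))
32585/y(46) - 8662/(-6359) = 32585/(((1/136)*(-1 + 68*46)/46)) - 8662/(-6359) = 32585/(((1/136)*(1/46)*(-1 + 3128))) - 8662*(-1/6359) = 32585/(((1/136)*(1/46)*3127)) + 8662/6359 = 32585/(3127/6256) + 8662/6359 = 32585*(6256/3127) + 8662/6359 = 203851760/3127 + 8662/6359 = 1296320427914/19884593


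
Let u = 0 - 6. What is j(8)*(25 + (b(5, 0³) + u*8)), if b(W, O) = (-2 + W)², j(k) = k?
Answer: -112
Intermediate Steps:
u = -6 (u = 0 - 1*6 = 0 - 6 = -6)
j(8)*(25 + (b(5, 0³) + u*8)) = 8*(25 + ((-2 + 5)² - 6*8)) = 8*(25 + (3² - 48)) = 8*(25 + (9 - 48)) = 8*(25 - 39) = 8*(-14) = -112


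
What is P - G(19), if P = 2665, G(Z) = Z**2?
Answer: 2304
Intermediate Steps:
P - G(19) = 2665 - 1*19**2 = 2665 - 1*361 = 2665 - 361 = 2304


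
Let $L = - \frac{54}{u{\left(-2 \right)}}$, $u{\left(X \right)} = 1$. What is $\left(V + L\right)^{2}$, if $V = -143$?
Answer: $38809$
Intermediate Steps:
$L = -54$ ($L = - \frac{54}{1} = \left(-54\right) 1 = -54$)
$\left(V + L\right)^{2} = \left(-143 - 54\right)^{2} = \left(-197\right)^{2} = 38809$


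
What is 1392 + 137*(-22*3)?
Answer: -7650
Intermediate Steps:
1392 + 137*(-22*3) = 1392 + 137*(-66) = 1392 - 9042 = -7650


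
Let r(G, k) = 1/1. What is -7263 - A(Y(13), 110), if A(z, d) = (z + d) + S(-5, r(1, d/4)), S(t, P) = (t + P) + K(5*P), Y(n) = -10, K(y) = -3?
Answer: -7356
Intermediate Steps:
r(G, k) = 1
S(t, P) = -3 + P + t (S(t, P) = (t + P) - 3 = (P + t) - 3 = -3 + P + t)
A(z, d) = -7 + d + z (A(z, d) = (z + d) + (-3 + 1 - 5) = (d + z) - 7 = -7 + d + z)
-7263 - A(Y(13), 110) = -7263 - (-7 + 110 - 10) = -7263 - 1*93 = -7263 - 93 = -7356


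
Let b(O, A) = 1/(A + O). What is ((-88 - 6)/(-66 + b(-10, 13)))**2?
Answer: 79524/38809 ≈ 2.0491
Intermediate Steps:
((-88 - 6)/(-66 + b(-10, 13)))**2 = ((-88 - 6)/(-66 + 1/(13 - 10)))**2 = (-94/(-66 + 1/3))**2 = (-94/(-197/3))**2 = (-94*(-3/197))**2 = (282/197)**2 = 79524/38809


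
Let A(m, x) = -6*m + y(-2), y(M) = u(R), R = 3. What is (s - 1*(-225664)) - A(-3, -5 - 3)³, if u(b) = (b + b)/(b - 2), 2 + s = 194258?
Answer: 406096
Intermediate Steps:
s = 194256 (s = -2 + 194258 = 194256)
u(b) = 2*b/(-2 + b) (u(b) = (2*b)/(-2 + b) = 2*b/(-2 + b))
y(M) = 6 (y(M) = 2*3/(-2 + 3) = 2*3/1 = 2*3*1 = 6)
A(m, x) = 6 - 6*m (A(m, x) = -6*m + 6 = 6 - 6*m)
(s - 1*(-225664)) - A(-3, -5 - 3)³ = (194256 - 1*(-225664)) - (6 - 6*(-3))³ = (194256 + 225664) - (6 + 18)³ = 419920 - 1*24³ = 419920 - 1*13824 = 419920 - 13824 = 406096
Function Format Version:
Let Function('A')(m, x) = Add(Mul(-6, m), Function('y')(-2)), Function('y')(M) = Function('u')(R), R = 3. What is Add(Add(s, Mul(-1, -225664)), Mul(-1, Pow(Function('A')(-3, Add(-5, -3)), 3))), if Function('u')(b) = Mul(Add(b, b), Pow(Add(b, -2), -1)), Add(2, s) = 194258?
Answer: 406096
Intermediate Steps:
s = 194256 (s = Add(-2, 194258) = 194256)
Function('u')(b) = Mul(2, b, Pow(Add(-2, b), -1)) (Function('u')(b) = Mul(Mul(2, b), Pow(Add(-2, b), -1)) = Mul(2, b, Pow(Add(-2, b), -1)))
Function('y')(M) = 6 (Function('y')(M) = Mul(2, 3, Pow(Add(-2, 3), -1)) = Mul(2, 3, Pow(1, -1)) = Mul(2, 3, 1) = 6)
Function('A')(m, x) = Add(6, Mul(-6, m)) (Function('A')(m, x) = Add(Mul(-6, m), 6) = Add(6, Mul(-6, m)))
Add(Add(s, Mul(-1, -225664)), Mul(-1, Pow(Function('A')(-3, Add(-5, -3)), 3))) = Add(Add(194256, Mul(-1, -225664)), Mul(-1, Pow(Add(6, Mul(-6, -3)), 3))) = Add(Add(194256, 225664), Mul(-1, Pow(Add(6, 18), 3))) = Add(419920, Mul(-1, Pow(24, 3))) = Add(419920, Mul(-1, 13824)) = Add(419920, -13824) = 406096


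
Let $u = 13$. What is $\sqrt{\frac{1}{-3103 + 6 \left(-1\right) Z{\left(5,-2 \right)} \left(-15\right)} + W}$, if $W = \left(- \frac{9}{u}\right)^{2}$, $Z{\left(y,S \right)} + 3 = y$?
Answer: $\frac{\sqrt{691564262}}{37999} \approx 0.69206$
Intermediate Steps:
$Z{\left(y,S \right)} = -3 + y$
$W = \frac{81}{169}$ ($W = \left(- \frac{9}{13}\right)^{2} = \frac{81}{169} \approx 0.47929$)
$\sqrt{\frac{1}{-3103 + 6 \left(-1\right) Z{\left(5,-2 \right)} \left(-15\right)} + W} = \sqrt{\frac{1}{-3103 + 6 \left(-1\right) \left(-3 + 5\right) \left(-15\right)} + \frac{81}{169}} = \sqrt{\frac{1}{-3103 + \left(-6\right) 2 \left(-15\right)} + \frac{81}{169}} = \sqrt{\frac{1}{-3103 - -180} + \frac{81}{169}} = \sqrt{\frac{1}{-3103 + 180} + \frac{81}{169}} = \sqrt{\frac{1}{-2923} + \frac{81}{169}} = \sqrt{- \frac{1}{2923} + \frac{81}{169}} = \sqrt{\frac{236594}{493987}} = \frac{\sqrt{691564262}}{37999}$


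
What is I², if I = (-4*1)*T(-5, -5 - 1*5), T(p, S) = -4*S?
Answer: 25600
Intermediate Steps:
I = -160 (I = (-4*1)*(-4*(-5 - 1*5)) = -(-16)*(-5 - 5) = -(-16)*(-10) = -4*40 = -160)
I² = (-160)² = 25600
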